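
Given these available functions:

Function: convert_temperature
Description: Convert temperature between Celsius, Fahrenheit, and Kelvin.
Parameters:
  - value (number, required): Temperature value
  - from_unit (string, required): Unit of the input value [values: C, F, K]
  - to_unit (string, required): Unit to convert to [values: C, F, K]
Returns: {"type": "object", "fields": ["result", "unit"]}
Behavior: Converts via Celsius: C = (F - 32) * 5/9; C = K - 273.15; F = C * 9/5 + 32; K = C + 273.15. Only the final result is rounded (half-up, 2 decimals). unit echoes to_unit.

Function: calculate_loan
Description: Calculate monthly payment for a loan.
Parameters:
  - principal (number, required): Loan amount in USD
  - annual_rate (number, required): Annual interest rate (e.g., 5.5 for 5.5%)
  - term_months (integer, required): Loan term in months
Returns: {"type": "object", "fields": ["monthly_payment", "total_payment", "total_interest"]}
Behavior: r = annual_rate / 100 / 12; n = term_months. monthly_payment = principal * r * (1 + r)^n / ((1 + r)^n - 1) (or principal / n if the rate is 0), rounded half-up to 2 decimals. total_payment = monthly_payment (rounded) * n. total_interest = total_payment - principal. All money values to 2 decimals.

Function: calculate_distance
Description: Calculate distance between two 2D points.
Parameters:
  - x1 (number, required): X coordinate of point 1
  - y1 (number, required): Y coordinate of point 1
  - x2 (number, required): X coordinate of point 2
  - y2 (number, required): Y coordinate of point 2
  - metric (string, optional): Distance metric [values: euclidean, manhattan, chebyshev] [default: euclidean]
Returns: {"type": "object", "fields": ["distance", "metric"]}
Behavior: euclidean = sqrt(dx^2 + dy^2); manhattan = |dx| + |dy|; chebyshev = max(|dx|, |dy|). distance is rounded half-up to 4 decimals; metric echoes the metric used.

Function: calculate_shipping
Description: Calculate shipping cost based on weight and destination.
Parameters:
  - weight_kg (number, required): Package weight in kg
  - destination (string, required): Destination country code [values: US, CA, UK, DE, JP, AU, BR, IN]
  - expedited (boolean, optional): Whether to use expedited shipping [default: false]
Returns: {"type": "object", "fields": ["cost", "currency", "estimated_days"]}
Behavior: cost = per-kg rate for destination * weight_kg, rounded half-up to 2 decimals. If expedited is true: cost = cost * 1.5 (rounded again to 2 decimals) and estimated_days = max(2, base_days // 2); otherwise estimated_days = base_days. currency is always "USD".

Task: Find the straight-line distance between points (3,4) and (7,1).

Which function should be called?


The task needs a function whose description is: Calculate distance between two 2D points.
calculate_distance


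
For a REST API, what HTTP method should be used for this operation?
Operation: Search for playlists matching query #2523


GET = read, POST = create, PUT = update/replace, DELETE = remove
This operation is a read.
GET


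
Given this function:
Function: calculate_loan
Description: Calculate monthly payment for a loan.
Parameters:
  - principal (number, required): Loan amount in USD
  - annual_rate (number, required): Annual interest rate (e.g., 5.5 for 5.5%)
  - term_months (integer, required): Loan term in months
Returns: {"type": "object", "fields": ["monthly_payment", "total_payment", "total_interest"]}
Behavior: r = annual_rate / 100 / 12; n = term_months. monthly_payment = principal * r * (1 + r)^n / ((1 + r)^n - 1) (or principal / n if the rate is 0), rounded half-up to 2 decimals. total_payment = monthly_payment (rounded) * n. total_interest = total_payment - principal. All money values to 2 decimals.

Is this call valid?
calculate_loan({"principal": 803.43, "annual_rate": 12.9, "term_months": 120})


Checking all required parameters present and types match... All valid.
Valid


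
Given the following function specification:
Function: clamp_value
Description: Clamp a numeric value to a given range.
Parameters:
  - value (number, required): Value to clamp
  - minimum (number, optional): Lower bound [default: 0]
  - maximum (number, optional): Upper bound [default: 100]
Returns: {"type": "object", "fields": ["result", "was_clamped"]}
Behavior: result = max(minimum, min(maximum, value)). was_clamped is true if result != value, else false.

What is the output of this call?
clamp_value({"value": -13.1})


Defaults applied: minimum=0, maximum=100
result = max(0, min(100, -13.1)) = max(0, -13.1) = 0
was_clamped = (0 != -13.1) = true
Output:
{"result": 0, "was_clamped": true}


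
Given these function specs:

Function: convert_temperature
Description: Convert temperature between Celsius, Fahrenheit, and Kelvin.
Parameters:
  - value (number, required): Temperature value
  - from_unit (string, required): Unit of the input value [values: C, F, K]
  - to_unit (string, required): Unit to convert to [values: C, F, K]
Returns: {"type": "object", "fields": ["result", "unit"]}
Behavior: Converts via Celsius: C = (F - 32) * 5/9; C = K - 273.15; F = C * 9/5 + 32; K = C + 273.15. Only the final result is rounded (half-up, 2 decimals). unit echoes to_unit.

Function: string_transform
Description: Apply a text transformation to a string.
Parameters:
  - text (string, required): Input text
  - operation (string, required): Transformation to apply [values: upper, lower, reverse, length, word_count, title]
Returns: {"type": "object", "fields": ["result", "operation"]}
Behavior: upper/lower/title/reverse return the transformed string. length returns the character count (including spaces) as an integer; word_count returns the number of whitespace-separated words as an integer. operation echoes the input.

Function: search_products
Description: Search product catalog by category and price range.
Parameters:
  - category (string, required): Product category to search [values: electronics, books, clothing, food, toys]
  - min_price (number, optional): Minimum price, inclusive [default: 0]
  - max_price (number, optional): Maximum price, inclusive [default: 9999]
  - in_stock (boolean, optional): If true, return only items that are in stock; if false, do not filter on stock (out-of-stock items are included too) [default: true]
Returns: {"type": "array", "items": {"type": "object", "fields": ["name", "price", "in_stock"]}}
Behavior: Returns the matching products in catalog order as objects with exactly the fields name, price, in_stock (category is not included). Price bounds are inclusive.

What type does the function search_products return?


The search_products spec declares Returns: {"type": "array", "items": {"type": "object", "fields": ["name", "price", "in_stock"]}}
Type:
array


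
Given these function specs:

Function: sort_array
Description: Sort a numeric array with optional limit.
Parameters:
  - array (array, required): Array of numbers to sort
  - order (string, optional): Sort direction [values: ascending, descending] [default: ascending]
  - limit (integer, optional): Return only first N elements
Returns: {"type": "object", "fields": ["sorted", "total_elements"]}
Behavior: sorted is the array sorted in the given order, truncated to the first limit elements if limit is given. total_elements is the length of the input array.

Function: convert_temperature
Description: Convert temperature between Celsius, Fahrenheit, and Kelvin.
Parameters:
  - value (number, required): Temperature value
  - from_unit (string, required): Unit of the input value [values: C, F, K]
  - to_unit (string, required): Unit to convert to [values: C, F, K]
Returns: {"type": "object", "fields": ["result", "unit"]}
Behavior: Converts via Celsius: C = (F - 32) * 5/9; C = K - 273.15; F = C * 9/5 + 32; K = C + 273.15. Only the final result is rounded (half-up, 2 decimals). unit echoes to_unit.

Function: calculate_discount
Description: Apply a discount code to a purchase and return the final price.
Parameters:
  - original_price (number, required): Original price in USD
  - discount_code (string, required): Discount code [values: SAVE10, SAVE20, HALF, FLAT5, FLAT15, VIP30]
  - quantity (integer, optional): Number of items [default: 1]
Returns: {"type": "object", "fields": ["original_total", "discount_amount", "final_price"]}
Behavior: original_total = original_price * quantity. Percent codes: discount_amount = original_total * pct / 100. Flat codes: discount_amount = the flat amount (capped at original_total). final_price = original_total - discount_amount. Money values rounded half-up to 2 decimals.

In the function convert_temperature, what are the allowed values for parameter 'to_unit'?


The convert_temperature spec declares:
  - to_unit (string, required): Unit to convert to [values: C, F, K]
Allowed values:
C, F, K


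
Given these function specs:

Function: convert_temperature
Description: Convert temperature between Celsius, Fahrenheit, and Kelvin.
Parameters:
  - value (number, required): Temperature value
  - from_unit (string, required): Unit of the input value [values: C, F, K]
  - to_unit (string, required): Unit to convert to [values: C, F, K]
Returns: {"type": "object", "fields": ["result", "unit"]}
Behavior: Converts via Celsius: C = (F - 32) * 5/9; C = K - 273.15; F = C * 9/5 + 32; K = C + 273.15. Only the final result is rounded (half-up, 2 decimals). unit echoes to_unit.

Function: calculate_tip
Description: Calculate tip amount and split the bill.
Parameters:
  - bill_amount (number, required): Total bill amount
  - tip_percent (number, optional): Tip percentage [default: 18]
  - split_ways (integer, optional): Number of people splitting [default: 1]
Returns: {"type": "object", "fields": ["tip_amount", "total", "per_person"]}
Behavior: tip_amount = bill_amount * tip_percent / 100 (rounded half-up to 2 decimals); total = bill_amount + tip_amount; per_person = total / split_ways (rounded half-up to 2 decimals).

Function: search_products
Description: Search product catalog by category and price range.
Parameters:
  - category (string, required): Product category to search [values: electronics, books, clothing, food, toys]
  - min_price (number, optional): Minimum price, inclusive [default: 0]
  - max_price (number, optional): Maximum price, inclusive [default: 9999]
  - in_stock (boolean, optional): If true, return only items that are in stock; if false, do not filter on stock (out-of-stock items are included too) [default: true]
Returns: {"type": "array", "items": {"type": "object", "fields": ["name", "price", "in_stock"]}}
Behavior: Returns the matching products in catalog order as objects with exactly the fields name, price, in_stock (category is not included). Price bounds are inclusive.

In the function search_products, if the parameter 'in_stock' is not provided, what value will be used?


The search_products spec declares:
  - in_stock (boolean, optional): If true, return only items that are in stock; if false, do not filter on stock (out-of-stock items are included too) [default: true]
Default:
true


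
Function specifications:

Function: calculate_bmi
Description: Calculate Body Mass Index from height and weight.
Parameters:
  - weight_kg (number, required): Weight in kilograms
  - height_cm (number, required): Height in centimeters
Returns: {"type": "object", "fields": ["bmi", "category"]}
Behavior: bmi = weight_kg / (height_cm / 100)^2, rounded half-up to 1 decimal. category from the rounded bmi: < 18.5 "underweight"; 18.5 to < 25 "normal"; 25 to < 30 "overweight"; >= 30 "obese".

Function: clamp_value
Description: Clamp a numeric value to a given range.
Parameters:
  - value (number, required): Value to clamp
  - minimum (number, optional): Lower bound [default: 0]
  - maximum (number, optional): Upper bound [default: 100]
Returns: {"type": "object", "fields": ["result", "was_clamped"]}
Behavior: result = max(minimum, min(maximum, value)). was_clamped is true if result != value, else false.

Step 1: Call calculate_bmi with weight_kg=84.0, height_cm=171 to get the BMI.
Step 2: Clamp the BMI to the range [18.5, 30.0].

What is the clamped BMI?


Step 1: calculate_bmi(weight_kg=84.0, height_cm=171)
  height_m = 171 / 100 = 1.71
  bmi = 84.0 / 1.71^2 = 84.0 / 2.9241 = 28.726788 -> 28.7
  25 <= 28.7 < 30 -> overweight
  -> bmi = 28.7
Step 2: clamp_value(value=28.7, minimum=18.5, maximum=30.0)
  result = max(18.5, min(30.0, 28.7)) = max(18.5, 28.7) = 28.7
  was_clamped = (28.7 != 28.7) = false
  -> result = 28.7
28.7


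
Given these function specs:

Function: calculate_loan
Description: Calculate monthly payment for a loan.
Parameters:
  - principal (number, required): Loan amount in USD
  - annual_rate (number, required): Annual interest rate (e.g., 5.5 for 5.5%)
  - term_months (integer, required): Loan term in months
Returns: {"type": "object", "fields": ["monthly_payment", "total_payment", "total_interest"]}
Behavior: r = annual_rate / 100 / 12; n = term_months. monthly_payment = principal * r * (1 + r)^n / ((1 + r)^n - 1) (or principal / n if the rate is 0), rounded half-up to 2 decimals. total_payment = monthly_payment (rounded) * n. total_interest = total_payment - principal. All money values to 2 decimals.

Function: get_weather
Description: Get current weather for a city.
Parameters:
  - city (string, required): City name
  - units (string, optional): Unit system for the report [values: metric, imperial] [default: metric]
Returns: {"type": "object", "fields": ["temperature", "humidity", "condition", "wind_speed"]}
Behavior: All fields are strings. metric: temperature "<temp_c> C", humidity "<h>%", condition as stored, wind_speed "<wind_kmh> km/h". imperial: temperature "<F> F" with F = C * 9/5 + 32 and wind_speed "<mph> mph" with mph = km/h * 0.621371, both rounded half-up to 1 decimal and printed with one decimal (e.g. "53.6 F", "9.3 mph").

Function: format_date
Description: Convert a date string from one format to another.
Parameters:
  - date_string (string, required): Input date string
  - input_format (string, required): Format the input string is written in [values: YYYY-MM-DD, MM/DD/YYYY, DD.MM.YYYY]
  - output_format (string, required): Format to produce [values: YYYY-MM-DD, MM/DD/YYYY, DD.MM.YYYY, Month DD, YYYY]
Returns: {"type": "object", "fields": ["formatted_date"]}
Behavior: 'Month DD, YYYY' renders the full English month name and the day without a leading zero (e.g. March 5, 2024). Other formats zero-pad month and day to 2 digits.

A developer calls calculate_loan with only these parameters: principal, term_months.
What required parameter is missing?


Required parameters: principal, annual_rate, term_months
Provided: principal, term_months
Missing: annual_rate
annual_rate


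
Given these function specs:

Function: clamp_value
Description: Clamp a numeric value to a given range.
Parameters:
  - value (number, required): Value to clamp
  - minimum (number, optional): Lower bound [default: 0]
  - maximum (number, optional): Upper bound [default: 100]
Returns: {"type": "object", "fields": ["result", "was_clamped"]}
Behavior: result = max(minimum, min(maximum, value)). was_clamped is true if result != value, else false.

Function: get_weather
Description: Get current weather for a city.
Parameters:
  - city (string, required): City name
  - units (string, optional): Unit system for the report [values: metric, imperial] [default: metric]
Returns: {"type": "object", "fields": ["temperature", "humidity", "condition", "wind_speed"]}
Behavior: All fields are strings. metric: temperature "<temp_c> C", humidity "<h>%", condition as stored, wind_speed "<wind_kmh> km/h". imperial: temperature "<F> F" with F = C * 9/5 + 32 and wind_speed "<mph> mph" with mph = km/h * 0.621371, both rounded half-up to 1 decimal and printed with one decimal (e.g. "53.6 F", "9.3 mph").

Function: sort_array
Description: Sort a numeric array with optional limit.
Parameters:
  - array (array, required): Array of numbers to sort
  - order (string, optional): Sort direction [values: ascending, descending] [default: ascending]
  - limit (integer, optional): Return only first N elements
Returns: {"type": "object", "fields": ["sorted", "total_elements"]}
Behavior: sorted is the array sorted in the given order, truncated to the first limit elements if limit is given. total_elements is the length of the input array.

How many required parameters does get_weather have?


Parameters of get_weather: city (required), units (optional)
Required count:
1


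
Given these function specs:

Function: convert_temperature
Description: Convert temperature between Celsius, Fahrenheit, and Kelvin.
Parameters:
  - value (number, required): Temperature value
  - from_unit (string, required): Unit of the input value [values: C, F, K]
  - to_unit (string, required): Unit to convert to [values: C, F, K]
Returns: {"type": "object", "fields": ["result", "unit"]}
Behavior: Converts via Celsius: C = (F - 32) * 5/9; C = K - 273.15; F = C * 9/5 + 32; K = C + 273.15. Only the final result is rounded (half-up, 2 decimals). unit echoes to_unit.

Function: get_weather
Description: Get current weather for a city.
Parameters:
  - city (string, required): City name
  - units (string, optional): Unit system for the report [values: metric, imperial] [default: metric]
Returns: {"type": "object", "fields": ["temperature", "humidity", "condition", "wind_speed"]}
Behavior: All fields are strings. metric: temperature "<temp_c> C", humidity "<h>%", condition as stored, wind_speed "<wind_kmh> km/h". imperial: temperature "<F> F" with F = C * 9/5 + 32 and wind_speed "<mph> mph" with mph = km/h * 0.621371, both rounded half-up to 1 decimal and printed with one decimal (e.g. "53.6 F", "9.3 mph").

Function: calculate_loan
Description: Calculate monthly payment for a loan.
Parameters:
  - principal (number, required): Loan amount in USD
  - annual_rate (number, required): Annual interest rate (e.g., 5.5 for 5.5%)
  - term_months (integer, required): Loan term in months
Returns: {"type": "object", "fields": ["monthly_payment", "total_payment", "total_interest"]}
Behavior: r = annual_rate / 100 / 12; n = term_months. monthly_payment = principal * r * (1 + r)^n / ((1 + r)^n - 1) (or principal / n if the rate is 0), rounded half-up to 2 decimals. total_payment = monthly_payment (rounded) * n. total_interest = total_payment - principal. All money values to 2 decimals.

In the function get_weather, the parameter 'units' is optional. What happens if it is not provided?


The get_weather spec declares:
  - units (string, optional): Unit system for the report [values: metric, imperial] [default: metric]
It defaults to metric


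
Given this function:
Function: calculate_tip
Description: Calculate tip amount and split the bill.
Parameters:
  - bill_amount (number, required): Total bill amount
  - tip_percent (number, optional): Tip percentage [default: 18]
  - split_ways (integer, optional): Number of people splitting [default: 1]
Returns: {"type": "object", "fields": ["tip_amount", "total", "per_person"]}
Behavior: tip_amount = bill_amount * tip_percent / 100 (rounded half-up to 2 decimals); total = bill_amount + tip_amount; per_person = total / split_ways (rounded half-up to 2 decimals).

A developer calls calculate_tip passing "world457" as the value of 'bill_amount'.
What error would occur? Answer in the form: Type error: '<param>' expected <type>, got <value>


Spec: 'bill_amount' is declared as number; "world457" is a string.
Type error: 'bill_amount' expected number, got "world457"


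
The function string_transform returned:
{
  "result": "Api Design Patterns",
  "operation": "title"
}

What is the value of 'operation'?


title


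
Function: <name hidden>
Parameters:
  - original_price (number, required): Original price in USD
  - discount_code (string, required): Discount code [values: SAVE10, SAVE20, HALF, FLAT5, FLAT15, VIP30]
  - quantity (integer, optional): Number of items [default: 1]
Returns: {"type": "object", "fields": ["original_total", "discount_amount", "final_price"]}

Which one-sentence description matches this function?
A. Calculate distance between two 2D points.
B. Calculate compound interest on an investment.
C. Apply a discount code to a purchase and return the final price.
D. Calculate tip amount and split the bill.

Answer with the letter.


Parameters original_price, discount_code, quantity and return ["original_total", "discount_amount", "final_price"] fit: Apply a discount code to a purchase and return the final price.
C


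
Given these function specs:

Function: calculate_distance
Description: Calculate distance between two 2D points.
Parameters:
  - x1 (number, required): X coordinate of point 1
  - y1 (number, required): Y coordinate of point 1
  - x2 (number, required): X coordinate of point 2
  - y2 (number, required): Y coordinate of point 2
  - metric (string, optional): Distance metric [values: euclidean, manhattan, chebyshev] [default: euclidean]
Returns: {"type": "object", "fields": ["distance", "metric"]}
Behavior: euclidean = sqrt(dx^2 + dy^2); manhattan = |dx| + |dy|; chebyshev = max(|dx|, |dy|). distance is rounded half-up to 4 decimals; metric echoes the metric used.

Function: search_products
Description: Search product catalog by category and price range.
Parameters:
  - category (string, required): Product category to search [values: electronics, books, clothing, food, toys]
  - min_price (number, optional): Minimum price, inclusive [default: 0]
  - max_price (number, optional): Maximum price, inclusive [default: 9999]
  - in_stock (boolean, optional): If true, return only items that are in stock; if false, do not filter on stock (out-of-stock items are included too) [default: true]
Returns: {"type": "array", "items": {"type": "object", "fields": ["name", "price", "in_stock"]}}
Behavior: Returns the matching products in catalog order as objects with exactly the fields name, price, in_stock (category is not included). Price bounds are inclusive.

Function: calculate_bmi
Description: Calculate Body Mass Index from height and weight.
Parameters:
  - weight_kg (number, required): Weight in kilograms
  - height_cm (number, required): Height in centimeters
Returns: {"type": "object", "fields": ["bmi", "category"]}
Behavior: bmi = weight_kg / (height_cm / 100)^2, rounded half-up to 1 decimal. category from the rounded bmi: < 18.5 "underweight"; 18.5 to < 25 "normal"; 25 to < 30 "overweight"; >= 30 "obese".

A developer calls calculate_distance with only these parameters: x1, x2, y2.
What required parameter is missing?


Required parameters: x1, y1, x2, y2
Provided: x1, x2, y2
Missing: y1
y1


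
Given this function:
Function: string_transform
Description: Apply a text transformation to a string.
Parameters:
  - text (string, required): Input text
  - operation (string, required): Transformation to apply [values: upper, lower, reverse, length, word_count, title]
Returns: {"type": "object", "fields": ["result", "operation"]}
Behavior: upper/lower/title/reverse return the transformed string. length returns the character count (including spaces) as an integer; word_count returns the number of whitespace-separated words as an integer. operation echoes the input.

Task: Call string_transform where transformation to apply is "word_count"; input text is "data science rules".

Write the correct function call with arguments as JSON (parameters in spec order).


Mapping each described value to its parameter name:
  'Transformation to apply' -> operation = "word_count"
  'Input text' -> text = "data science rules"
string_transform({"text": "data science rules", "operation": "word_count"})


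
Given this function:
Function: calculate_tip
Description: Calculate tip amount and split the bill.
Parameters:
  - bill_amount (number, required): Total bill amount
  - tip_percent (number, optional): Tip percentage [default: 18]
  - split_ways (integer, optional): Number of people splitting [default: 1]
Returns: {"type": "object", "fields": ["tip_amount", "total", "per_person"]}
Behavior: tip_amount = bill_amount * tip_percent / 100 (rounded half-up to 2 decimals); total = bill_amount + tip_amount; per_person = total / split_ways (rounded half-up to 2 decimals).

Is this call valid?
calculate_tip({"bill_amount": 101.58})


Checking all required parameters present and types match... All valid.
Valid


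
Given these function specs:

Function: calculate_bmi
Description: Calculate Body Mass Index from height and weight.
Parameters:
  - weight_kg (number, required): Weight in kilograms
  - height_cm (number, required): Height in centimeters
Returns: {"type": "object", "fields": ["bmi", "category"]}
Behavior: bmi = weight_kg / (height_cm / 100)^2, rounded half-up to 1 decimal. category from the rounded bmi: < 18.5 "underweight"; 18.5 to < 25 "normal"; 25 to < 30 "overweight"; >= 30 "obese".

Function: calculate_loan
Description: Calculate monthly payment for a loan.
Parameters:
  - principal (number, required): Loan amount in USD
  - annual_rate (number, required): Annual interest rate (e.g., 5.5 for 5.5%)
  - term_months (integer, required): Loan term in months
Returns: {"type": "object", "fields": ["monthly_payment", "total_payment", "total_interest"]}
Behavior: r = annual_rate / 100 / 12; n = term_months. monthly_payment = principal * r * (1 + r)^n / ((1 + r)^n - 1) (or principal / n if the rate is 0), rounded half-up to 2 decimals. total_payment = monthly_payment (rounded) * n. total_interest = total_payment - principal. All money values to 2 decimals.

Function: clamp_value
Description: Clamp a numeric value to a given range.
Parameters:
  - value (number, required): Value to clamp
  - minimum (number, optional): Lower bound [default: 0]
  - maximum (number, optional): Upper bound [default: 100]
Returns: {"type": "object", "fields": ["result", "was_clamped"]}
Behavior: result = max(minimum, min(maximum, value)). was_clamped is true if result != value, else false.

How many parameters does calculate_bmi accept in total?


Parameters of calculate_bmi: weight_kg (required), height_cm (required)
Total:
2


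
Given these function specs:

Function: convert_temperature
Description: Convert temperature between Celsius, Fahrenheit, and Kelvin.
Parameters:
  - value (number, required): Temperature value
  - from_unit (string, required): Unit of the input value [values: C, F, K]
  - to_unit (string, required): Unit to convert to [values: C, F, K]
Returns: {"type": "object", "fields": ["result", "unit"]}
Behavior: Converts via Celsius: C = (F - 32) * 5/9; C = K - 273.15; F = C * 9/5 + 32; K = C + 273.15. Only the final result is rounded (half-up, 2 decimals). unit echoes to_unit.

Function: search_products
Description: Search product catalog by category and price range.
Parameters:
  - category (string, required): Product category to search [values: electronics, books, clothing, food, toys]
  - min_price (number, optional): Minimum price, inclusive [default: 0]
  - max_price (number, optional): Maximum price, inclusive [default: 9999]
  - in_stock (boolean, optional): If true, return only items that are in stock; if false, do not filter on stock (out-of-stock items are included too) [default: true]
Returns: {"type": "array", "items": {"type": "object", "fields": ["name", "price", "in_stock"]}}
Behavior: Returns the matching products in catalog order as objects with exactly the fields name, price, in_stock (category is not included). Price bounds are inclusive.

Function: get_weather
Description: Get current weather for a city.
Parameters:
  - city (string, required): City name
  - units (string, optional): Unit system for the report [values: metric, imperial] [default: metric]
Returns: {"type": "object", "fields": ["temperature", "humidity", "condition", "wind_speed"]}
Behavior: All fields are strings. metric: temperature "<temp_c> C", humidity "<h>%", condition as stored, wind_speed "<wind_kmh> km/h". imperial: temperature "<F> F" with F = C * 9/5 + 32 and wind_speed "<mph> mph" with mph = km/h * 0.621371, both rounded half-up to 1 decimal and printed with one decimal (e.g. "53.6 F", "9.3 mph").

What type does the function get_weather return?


The get_weather spec declares Returns: {"type": "object", "fields": ["temperature", "humidity", "condition", "wind_speed"]}
Type:
object


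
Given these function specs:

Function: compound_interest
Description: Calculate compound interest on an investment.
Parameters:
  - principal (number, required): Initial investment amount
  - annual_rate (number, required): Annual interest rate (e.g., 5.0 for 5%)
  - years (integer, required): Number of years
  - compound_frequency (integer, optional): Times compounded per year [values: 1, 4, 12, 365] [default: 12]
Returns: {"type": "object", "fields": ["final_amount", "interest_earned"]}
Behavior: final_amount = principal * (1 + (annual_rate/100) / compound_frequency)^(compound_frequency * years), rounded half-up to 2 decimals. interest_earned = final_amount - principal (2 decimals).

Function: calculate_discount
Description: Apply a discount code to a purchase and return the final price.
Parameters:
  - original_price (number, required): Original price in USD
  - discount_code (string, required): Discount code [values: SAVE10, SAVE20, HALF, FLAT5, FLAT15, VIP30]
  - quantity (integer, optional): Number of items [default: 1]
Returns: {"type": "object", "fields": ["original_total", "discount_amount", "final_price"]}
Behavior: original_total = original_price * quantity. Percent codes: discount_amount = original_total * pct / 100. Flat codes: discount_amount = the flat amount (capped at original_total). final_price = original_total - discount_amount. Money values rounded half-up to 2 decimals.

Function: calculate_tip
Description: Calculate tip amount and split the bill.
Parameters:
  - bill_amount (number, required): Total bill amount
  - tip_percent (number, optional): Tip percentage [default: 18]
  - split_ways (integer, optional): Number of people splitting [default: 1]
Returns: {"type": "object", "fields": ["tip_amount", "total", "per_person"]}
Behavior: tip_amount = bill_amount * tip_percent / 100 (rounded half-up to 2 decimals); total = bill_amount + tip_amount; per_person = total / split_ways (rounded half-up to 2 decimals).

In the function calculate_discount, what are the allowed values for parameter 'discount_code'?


The calculate_discount spec declares:
  - discount_code (string, required): Discount code [values: SAVE10, SAVE20, HALF, FLAT5, FLAT15, VIP30]
Allowed values:
SAVE10, SAVE20, HALF, FLAT5, FLAT15, VIP30


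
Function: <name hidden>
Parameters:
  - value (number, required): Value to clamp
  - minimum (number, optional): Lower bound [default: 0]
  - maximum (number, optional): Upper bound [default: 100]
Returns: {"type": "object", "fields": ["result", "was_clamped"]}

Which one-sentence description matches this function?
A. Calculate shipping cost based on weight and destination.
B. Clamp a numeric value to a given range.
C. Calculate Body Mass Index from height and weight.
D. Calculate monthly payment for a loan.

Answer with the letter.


Parameters value, minimum, maximum and return ["result", "was_clamped"] fit: Clamp a numeric value to a given range.
B


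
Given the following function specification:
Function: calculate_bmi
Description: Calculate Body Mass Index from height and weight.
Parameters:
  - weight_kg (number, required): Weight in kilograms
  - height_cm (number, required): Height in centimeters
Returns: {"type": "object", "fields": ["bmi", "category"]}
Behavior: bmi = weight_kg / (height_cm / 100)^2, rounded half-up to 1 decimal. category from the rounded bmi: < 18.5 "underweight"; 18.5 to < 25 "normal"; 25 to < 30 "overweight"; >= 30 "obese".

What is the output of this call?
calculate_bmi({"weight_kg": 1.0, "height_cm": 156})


height_m = 156 / 100 = 1.56
bmi = 1.0 / 1.56^2 = 1.0 / 2.4336 = 0.410914 -> 0.4
0.4 < 18.5 -> underweight
Output:
{"bmi": 0.4, "category": "underweight"}


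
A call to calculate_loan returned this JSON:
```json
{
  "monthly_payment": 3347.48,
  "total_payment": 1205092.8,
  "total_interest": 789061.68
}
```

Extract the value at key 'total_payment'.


1205092.8


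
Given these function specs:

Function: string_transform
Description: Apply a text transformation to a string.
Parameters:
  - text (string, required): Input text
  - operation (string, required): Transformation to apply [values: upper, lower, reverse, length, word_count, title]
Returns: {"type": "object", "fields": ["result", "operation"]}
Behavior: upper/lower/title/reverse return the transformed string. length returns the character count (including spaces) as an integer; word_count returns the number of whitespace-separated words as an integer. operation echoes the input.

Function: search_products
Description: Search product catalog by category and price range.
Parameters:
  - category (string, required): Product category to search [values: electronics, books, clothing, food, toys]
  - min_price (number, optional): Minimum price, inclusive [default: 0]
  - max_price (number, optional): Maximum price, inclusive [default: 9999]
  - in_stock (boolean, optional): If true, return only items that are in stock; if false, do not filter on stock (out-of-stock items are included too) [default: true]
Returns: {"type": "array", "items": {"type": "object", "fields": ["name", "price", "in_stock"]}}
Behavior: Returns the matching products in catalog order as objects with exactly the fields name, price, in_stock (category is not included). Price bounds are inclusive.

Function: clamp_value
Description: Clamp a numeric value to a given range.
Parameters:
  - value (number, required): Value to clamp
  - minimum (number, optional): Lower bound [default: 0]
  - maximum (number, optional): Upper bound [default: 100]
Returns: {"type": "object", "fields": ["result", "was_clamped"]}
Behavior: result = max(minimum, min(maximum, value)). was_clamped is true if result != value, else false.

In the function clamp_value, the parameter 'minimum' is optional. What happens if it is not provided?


The clamp_value spec declares:
  - minimum (number, optional): Lower bound [default: 0]
It defaults to 0


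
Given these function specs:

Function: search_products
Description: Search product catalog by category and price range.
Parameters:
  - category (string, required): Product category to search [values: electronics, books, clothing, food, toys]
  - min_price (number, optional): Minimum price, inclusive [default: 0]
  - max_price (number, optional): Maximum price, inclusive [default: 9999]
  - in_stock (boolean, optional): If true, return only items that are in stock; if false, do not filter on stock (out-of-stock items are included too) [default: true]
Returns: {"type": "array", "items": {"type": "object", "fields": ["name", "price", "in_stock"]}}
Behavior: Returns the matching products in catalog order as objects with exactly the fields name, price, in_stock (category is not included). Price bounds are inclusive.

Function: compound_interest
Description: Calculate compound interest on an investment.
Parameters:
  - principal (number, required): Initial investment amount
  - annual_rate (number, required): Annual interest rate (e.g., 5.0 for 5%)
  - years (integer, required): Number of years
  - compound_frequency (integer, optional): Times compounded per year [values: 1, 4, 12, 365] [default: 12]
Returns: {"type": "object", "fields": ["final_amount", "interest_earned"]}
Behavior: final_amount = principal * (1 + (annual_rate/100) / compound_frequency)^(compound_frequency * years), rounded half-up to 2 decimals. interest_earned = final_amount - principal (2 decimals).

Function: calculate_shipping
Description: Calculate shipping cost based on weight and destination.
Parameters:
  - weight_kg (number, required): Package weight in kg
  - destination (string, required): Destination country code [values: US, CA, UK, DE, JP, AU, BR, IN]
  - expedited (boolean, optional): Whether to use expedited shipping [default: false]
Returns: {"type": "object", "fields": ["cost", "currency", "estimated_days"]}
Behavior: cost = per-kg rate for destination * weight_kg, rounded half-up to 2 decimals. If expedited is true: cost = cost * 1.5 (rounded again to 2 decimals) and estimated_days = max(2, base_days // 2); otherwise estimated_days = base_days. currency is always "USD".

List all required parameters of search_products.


Parameters of search_products and their required/optional flag:
  category: required
  min_price: optional
  max_price: optional
  in_stock: optional
category


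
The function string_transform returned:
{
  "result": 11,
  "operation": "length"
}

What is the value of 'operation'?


length


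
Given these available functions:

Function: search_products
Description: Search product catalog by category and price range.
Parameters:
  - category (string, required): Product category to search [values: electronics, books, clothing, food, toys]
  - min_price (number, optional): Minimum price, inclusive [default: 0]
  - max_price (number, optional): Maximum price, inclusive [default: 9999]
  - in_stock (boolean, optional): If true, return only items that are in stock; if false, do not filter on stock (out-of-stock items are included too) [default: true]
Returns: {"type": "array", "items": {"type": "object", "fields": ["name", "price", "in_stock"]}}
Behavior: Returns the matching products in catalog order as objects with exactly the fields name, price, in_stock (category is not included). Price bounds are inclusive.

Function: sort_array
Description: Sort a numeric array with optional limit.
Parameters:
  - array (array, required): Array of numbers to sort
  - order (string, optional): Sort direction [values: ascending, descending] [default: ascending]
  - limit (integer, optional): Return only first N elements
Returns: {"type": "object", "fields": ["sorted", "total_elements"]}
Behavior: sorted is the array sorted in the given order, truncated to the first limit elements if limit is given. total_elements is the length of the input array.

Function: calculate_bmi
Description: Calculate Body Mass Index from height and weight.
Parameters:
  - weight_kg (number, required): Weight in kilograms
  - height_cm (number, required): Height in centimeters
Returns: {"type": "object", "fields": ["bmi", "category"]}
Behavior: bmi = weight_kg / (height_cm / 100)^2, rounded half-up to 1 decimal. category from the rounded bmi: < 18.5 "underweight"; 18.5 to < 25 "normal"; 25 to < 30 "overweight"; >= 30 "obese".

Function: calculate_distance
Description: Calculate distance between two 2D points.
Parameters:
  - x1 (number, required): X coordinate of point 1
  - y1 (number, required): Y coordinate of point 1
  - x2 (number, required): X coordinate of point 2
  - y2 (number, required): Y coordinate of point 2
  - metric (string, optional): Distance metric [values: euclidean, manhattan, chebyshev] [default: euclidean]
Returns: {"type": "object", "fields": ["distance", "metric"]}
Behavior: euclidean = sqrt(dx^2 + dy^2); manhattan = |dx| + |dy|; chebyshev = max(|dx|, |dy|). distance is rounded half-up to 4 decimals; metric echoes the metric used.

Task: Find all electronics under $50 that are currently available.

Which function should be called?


The task needs a function whose description is: Search product catalog by category and price range.
search_products


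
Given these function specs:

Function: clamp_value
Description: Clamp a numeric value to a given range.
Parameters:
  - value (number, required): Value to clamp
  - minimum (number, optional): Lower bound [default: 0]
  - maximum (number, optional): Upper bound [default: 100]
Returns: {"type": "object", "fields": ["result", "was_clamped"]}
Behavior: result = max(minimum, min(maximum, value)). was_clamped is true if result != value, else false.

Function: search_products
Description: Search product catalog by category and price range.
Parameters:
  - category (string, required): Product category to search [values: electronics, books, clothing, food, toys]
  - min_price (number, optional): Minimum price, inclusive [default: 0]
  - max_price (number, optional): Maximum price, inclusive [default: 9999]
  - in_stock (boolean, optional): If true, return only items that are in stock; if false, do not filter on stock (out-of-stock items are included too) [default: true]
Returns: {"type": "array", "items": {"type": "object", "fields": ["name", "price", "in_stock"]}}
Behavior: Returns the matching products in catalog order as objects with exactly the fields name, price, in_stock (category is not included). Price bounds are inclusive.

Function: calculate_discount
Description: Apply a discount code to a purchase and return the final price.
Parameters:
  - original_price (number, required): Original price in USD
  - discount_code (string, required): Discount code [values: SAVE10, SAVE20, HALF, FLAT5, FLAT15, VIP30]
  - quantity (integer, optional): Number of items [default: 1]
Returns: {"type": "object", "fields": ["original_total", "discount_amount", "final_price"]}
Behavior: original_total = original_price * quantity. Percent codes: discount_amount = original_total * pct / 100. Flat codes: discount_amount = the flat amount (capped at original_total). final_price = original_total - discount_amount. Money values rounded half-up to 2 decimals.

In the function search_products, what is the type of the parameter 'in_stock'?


The search_products spec declares:
  - in_stock (boolean, optional): If true, return only items that are in stock; if false, do not filter on stock (out-of-stock items are included too) [default: true]
Type:
boolean
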